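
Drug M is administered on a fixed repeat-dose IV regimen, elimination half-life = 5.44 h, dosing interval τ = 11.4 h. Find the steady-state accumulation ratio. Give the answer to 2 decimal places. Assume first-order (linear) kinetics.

1.31

k = ln2 / t½ = 0.693147 / 5.44 = 0.1274 h⁻¹
e^(−kτ) = e^(−0.1274 × 11.4) = 0.2340
Accumulation ratio R = 1 / (1 − e^(−kτ)) = 1 / (1 − 0.2340) = 1.305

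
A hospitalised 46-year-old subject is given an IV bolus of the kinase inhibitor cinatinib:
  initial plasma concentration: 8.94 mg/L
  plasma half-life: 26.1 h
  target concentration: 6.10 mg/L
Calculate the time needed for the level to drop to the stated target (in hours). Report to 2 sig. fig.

14 h

k = ln2 / t½ = 0.693147 / 26.1 = 0.02656 h⁻¹
t = ln(C₀ / C) / k = ln(8.940 / 6.10) / 0.02656
  = ln(1.466) / 0.02656 = 0.3825 / 0.02656 = 14.40 h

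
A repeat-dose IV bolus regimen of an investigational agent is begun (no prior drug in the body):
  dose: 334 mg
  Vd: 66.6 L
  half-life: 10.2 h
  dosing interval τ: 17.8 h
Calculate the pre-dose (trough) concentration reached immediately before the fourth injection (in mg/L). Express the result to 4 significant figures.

2.075 mg/L

C₀ per dose = Dose / Vd = 334 / 66.6 = 5.015 mg/L
k = ln2 / t½ = 0.693147 / 10.2 = 0.06796 h⁻¹
Fraction remaining after one interval: r = e^(−kτ) = e^(−0.06796 × 17.8) = 0.2983
Before dose 4, 3 doses have been given (aged 1τ, 2τ, 3τ).
C_trough = C₀ × (r + r² + … + r^3) = C₀ × r(1−r^3)/(1−r)
        = 5.015 × 0.2983 × (1 − 0.02654) / (1 − 0.2983) = 2.075 mg/L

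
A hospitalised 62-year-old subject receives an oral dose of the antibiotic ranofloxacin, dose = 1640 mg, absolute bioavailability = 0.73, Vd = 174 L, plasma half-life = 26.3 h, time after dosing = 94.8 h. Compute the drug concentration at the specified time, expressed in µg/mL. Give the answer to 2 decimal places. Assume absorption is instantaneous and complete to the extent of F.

Amount reaching circulation = F × Dose = 0.73 × 1640 = 1197 mg
C₀ = F·Dose / Vd = 1197 / 174 = 6.879 mg/L
k = ln2 / t½ = 0.693147 / 26.3 = 0.02636 h⁻¹
C = C₀ · e^(−k·t) = 6.879 × e^(−0.02636 × 94.8)
  = 6.879 × 0.08217 = 0.5652 mg/L
(0.5652 mg/L = 0.5652 µg/mL)

0.57 µg/mL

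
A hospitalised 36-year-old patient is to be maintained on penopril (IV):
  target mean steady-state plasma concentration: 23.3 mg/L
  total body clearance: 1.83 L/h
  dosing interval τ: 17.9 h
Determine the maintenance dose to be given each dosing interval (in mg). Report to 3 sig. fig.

At steady state, Dose/τ = Css × CL.
Dose = Css × CL × τ = 23.3 × 1.830 × 17.9 = 763.2 mg

763 mg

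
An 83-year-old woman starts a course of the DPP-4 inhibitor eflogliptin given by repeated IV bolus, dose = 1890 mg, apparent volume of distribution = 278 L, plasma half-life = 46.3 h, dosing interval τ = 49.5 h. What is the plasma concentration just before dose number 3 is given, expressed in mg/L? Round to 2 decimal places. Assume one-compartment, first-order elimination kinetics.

C₀ per dose = Dose / Vd = 1890 / 278 = 6.799 mg/L
k = ln2 / t½ = 0.693147 / 46.3 = 0.01497 h⁻¹
Fraction remaining after one interval: r = e^(−kτ) = e^(−0.01497 × 49.5) = 0.4766
Before dose 3, 2 doses have been given (aged 1τ, 2τ).
C_trough = C₀ × (r + r²) = 6.799 × (0.4766 + 0.2271) = 4.784 mg/L

4.78 mg/L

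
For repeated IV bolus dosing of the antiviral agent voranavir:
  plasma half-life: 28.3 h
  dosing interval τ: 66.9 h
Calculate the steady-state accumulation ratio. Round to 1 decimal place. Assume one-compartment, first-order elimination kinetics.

k = ln2 / t½ = 0.693147 / 28.3 = 0.02449 h⁻¹
e^(−kτ) = e^(−0.02449 × 66.9) = 0.1943
Accumulation ratio R = 1 / (1 − e^(−kτ)) = 1 / (1 − 0.1943) = 1.241

1.2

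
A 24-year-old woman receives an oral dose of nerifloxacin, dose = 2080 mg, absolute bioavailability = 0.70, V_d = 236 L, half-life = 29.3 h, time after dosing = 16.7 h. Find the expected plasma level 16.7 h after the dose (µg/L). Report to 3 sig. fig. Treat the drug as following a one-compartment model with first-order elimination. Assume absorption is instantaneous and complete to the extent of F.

Amount reaching circulation = F × Dose = 0.70 × 2080 = 1456 mg
C₀ = F·Dose / Vd = 1456 / 236 = 6.169 mg/L
k = ln2 / t½ = 0.693147 / 29.3 = 0.02366 h⁻¹
C = C₀ · e^(−k·t) = 6.169 × e^(−0.02366 × 16.7)
  = 6.169 × 0.6736 = 4.155 mg/L
Convert: 4.155 mg/L × 1000 = 4155 µg/L

4160 µg/L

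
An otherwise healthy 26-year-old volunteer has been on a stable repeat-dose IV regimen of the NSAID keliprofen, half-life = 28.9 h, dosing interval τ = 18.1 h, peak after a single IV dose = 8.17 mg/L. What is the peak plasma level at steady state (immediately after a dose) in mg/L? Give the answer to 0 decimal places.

k = ln2 / t½ = 0.693147 / 28.9 = 0.02398 h⁻¹
e^(−kτ) = e^(−0.02398 × 18.1) = 0.6479
Accumulation ratio R = 1 / (1 − e^(−kτ)) = 1 / (1 − 0.6479) = 2.840
Steady-state peak = C₀ × R = 8.17 × 2.840 = 23.20 mg/L

23 mg/L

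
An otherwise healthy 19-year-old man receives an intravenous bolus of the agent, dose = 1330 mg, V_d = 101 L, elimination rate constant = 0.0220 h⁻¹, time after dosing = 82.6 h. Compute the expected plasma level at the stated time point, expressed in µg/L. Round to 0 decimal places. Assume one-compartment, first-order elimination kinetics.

C₀ = Dose / Vd = 1330 / 101 = 13.17 mg/L
C = C₀ · e^(−k·t) = 13.17 × e^(−0.02200 × 82.6)
  = 13.17 × 0.1625 = 2.140 mg/L
Convert: 2.140 mg/L × 1000 = 2140 µg/L

2140 µg/L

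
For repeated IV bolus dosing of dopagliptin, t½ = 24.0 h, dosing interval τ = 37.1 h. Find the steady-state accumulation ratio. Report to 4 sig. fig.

k = ln2 / t½ = 0.693147 / 24.0 = 0.02888 h⁻¹
e^(−kτ) = e^(−0.02888 × 37.1) = 0.3425
Accumulation ratio R = 1 / (1 − e^(−kτ)) = 1 / (1 − 0.3425) = 1.521

1.521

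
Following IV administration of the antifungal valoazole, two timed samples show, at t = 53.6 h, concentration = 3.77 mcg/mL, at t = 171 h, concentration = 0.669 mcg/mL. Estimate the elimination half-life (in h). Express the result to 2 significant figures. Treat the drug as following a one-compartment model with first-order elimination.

k = ln(C₁/C₂) / (t₂ − t₁) = ln(3.77/0.669) / (171 − 53.6)
  = 1.729 / 117.4 = 0.01473 h⁻¹
t½ = ln2 / k = 0.693147 / 0.01473 = 47.06 h

47 h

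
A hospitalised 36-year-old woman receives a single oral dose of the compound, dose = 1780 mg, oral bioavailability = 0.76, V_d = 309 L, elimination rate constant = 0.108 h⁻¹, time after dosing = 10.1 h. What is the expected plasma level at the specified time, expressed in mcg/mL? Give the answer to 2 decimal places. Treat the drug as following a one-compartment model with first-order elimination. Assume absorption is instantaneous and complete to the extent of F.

Amount reaching circulation = F × Dose = 0.76 × 1780 = 1353 mg
C₀ = F·Dose / Vd = 1353 / 309 = 4.379 mg/L
C = C₀ · e^(−k·t) = 4.379 × e^(−0.1080 × 10.1)
  = 4.379 × 0.3359 = 1.471 mg/L
(1.471 mg/L = 1.471 mcg/mL)

1.47 mcg/mL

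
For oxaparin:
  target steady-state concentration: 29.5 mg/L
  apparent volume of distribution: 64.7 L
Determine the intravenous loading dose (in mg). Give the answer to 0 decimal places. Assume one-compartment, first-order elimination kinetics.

LD = Css × Vd = 29.5 × 64.7 = 1909 mg

1909 mg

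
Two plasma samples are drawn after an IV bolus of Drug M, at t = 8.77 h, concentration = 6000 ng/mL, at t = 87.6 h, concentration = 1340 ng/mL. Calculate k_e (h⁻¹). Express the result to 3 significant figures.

0.0190 h⁻¹

k = ln(C₁/C₂) / (t₂ − t₁) = ln(6000/1340) / (87.6 − 8.77)
  = 1.499 / 78.83 = 0.01902 h⁻¹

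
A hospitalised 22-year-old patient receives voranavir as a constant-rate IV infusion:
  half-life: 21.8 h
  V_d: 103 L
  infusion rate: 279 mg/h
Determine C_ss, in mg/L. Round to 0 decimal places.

85 mg/L

k = ln2 / t½ = 0.693147 / 21.8 = 0.03180 h⁻¹
CL = k × Vd = 0.03180 × 103 = 3.275 L/h
At steady state Css = R₀ / CL = 279 / 3.275 = 85.19 mg/L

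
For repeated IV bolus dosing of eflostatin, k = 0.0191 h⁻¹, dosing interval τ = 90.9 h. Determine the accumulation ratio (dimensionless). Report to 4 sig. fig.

1.214

e^(−kτ) = e^(−0.01910 × 90.9) = 0.1762
Accumulation ratio R = 1 / (1 − e^(−kτ)) = 1 / (1 − 0.1762) = 1.214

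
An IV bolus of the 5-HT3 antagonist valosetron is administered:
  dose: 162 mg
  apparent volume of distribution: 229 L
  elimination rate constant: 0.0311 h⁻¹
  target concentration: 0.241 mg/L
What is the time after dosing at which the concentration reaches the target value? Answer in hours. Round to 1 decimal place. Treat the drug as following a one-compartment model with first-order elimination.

34.6 h

C₀ = Dose / Vd = 162.0 / 229 = 0.7074 mg/L
t = ln(C₀ / C) / k = ln(0.7074 / 0.241) / 0.03110
  = ln(2.935) / 0.03110 = 1.077 / 0.03110 = 34.63 h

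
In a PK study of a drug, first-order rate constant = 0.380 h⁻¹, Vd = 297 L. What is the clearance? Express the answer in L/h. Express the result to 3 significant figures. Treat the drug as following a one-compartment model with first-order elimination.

113 L/h

CL = k × Vd = 0.380 × 297 = 112.9 L/h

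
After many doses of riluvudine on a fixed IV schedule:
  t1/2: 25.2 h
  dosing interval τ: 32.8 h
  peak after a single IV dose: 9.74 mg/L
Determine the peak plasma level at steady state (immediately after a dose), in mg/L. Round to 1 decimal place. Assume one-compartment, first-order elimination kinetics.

16.4 mg/L

k = ln2 / t½ = 0.693147 / 25.2 = 0.02751 h⁻¹
e^(−kτ) = e^(−0.02751 × 32.8) = 0.4056
Accumulation ratio R = 1 / (1 − e^(−kτ)) = 1 / (1 − 0.4056) = 1.682
Steady-state peak = C₀ × R = 9.74 × 1.682 = 16.38 mg/L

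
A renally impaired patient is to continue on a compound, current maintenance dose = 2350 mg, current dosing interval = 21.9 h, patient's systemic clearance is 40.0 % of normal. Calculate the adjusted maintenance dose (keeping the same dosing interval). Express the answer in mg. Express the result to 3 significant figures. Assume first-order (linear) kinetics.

940 mg

To keep the same average steady-state level, dosing rate must scale with clearance.
CL ratio = 40.0 / 100 = 0.4000
New dose (same interval) = 2350 × 0.4000 = 940.0 mg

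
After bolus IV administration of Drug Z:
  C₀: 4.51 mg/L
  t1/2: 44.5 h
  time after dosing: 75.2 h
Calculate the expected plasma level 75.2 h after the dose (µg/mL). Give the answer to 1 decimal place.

k = ln2 / t½ = 0.693147 / 44.5 = 0.01558 h⁻¹
C = C₀ · e^(−k·t) = 4.510 × e^(−0.01558 × 75.2)
  = 4.510 × 0.3099 = 1.398 mg/L
(1.398 mg/L = 1.398 µg/mL)

1.4 µg/mL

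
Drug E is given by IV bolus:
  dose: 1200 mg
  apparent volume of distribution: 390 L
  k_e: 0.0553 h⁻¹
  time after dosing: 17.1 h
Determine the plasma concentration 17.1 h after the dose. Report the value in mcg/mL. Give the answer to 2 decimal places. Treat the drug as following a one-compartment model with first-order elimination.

C₀ = Dose / Vd = 1200 / 390 = 3.077 mg/L
C = C₀ · e^(−k·t) = 3.077 × e^(−0.05530 × 17.1)
  = 3.077 × 0.3884 = 1.195 mg/L
(1.195 mg/L = 1.195 mcg/mL)

1.20 mcg/mL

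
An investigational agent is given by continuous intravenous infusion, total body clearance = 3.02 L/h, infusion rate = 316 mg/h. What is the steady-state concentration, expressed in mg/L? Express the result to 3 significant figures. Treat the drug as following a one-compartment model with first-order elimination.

105 mg/L

At steady state Css = R₀ / CL = 316 / 3.020 = 104.6 mg/L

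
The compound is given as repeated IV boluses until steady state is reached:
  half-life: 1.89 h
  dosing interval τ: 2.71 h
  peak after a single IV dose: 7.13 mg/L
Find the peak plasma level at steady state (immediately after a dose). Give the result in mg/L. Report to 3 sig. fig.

k = ln2 / t½ = 0.693147 / 1.89 = 0.3667 h⁻¹
e^(−kτ) = e^(−0.3667 × 2.71) = 0.3702
Accumulation ratio R = 1 / (1 − e^(−kτ)) = 1 / (1 − 0.3702) = 1.588
Steady-state peak = C₀ × R = 7.13 × 1.588 = 11.32 mg/L

11.3 mg/L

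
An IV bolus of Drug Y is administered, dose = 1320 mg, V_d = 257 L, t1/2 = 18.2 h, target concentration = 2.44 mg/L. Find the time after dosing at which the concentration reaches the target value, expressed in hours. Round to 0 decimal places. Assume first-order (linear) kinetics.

C₀ = Dose / Vd = 1320 / 257 = 5.136 mg/L
k = ln2 / t½ = 0.693147 / 18.2 = 0.03809 h⁻¹
t = ln(C₀ / C) / k = ln(5.136 / 2.44) / 0.03809
  = ln(2.105) / 0.03809 = 0.7443 / 0.03809 = 19.54 h

20 h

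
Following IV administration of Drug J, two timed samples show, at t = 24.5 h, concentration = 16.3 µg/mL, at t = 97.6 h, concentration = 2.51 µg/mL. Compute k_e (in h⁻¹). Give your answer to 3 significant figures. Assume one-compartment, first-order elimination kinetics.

k = ln(C₁/C₂) / (t₂ − t₁) = ln(16.3/2.51) / (97.6 − 24.5)
  = 1.871 / 73.10 = 0.02560 h⁻¹

0.0256 h⁻¹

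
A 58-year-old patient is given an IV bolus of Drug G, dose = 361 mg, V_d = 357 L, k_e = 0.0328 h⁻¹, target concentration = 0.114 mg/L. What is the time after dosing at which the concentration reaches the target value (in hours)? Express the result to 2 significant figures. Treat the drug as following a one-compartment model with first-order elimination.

C₀ = Dose / Vd = 361.0 / 357 = 1.011 mg/L
t = ln(C₀ / C) / k = ln(1.011 / 0.114) / 0.03280
  = ln(8.868) / 0.03280 = 2.182 / 0.03280 = 66.52 h

67 h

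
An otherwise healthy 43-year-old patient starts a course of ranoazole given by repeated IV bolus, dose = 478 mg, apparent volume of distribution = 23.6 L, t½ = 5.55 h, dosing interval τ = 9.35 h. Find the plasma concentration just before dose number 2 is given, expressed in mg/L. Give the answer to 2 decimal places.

6.30 mg/L

C₀ per dose = Dose / Vd = 478 / 23.6 = 20.25 mg/L
k = ln2 / t½ = 0.693147 / 5.55 = 0.1249 h⁻¹
Fraction remaining after one interval: r = e^(−kτ) = e^(−0.1249 × 9.35) = 0.3110
Before dose 2, 1 dose has been given (aged 1τ).
C_trough = C₀ × r = 20.25 × 0.3110 = 6.298 mg/L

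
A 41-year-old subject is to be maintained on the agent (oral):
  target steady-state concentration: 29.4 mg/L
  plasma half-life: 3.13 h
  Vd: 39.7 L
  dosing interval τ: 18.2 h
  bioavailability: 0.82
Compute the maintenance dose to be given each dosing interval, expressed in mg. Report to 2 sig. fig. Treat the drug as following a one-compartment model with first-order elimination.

k = ln2 / t½ = 0.693147 / 3.13 = 0.2215 h⁻¹
CL = k × Vd = 0.2215 × 39.7 = 8.794 L/h
At steady state, F × (Dose/τ) = Css × CL.
Dose = Css × CL × τ / F = 29.4 × 8.794 × 18.2 / 0.82 = 5738 mg

5700 mg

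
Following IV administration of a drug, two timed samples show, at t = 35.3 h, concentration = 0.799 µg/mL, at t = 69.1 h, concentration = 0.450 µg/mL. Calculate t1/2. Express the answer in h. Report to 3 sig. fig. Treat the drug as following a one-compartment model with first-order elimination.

k = ln(C₁/C₂) / (t₂ − t₁) = ln(0.799/0.450) / (69.1 − 35.3)
  = 0.5741 / 33.80 = 0.01699 h⁻¹
t½ = ln2 / k = 0.693147 / 0.01699 = 40.80 h

40.8 h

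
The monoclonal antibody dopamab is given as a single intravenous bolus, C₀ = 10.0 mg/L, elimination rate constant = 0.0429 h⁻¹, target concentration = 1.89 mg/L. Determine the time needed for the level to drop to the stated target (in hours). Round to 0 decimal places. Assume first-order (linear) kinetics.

39 h

t = ln(C₀ / C) / k = ln(10.00 / 1.89) / 0.04290
  = ln(5.291) / 0.04290 = 1.666 / 0.04290 = 38.83 h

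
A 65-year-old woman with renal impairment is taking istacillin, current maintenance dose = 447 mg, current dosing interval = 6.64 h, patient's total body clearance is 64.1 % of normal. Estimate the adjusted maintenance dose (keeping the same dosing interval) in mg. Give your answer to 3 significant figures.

287 mg

To keep the same average steady-state level, dosing rate must scale with clearance.
CL ratio = 64.1 / 100 = 0.6410
New dose (same interval) = 447 × 0.6410 = 286.5 mg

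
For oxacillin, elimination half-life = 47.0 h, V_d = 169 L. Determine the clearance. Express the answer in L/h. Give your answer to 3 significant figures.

k = ln2 / t½ = 0.693147 / 47.0 = 0.01475 h⁻¹
CL = k × Vd = 0.01475 × 169 = 2.493 L/h

2.49 L/h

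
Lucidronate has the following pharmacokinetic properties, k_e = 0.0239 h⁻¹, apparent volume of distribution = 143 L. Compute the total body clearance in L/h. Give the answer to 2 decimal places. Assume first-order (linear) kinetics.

3.42 L/h

CL = k × Vd = 0.0239 × 143 = 3.418 L/h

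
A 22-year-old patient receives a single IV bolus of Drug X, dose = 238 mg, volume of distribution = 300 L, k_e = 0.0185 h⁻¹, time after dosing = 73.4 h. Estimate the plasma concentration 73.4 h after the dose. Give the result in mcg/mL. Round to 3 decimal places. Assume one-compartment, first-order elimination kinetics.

C₀ = Dose / Vd = 238.0 / 300 = 0.7933 mg/L
C = C₀ · e^(−k·t) = 0.7933 × e^(−0.01850 × 73.4)
  = 0.7933 × 0.2572 = 0.2040 mg/L
(0.2040 mg/L = 0.2040 mcg/mL)

0.204 mcg/mL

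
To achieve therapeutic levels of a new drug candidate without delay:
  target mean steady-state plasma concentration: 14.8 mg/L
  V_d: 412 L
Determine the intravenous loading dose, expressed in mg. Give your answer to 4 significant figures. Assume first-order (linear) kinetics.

6098 mg

LD = Css × Vd = 14.8 × 412 = 6098 mg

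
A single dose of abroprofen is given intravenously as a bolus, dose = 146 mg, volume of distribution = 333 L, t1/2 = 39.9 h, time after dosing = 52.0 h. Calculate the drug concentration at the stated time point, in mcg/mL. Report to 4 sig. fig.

0.1777 mcg/mL

C₀ = Dose / Vd = 146.0 / 333 = 0.4384 mg/L
k = ln2 / t½ = 0.693147 / 39.9 = 0.01737 h⁻¹
C = C₀ · e^(−k·t) = 0.4384 × e^(−0.01737 × 52.0)
  = 0.4384 × 0.4053 = 0.1777 mg/L
(0.1777 mg/L = 0.1777 mcg/mL)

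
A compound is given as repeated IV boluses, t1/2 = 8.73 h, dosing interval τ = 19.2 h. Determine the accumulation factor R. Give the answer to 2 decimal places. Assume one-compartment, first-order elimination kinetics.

1.28

k = ln2 / t½ = 0.693147 / 8.73 = 0.07940 h⁻¹
e^(−kτ) = e^(−0.07940 × 19.2) = 0.2177
Accumulation ratio R = 1 / (1 − e^(−kτ)) = 1 / (1 − 0.2177) = 1.278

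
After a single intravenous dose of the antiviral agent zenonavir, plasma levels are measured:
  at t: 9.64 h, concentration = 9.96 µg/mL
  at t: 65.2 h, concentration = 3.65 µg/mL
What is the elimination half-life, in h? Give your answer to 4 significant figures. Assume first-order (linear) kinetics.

38.36 h

k = ln(C₁/C₂) / (t₂ − t₁) = ln(9.96/3.65) / (65.2 − 9.64)
  = 1.004 / 55.56 = 0.01807 h⁻¹
t½ = ln2 / k = 0.693147 / 0.01807 = 38.36 h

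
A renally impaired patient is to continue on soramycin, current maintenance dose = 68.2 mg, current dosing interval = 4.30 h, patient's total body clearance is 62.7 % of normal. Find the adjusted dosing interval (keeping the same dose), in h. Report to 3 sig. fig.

6.86 h

To keep the same average steady-state level, dosing rate must scale with clearance.
CL ratio = 62.7 / 100 = 0.6270
New interval (same dose) = 4.30 / 0.6270 = 6.858 h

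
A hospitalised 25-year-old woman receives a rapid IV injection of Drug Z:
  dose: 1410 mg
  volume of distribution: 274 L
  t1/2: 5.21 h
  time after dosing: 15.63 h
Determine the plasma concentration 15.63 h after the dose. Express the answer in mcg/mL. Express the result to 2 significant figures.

0.64 mcg/mL

C₀ = Dose / Vd = 1410 / 274 = 5.146 mg/L
k = ln2 / t½ = 0.693147 / 5.21 = 0.1330 h⁻¹
t / t½ = 15.63 / 5.21 = 3 half-lives
C = C₀ × (1/2)^3 = 5.146 × 0.1250 = 0.6433 mg/L
(0.6433 mg/L = 0.6433 mcg/mL)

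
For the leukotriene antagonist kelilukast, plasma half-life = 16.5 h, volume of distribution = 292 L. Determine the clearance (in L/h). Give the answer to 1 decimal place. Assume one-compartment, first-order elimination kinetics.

k = ln2 / t½ = 0.693147 / 16.5 = 0.04201 h⁻¹
CL = k × Vd = 0.04201 × 292 = 12.27 L/h

12.3 L/h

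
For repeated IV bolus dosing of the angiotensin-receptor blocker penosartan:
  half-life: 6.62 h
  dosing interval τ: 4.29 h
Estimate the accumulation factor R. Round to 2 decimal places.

2.76

k = ln2 / t½ = 0.693147 / 6.62 = 0.1047 h⁻¹
e^(−kτ) = e^(−0.1047 × 4.29) = 0.6382
Accumulation ratio R = 1 / (1 − e^(−kτ)) = 1 / (1 − 0.6382) = 2.764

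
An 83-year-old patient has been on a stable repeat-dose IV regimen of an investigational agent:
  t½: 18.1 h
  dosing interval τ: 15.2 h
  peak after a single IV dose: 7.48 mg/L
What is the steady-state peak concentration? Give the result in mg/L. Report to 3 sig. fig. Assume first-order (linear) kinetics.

17.0 mg/L

k = ln2 / t½ = 0.693147 / 18.1 = 0.03830 h⁻¹
e^(−kτ) = e^(−0.03830 × 15.2) = 0.5587
Accumulation ratio R = 1 / (1 − e^(−kτ)) = 1 / (1 − 0.5587) = 2.266
Steady-state peak = C₀ × R = 7.48 × 2.266 = 16.95 mg/L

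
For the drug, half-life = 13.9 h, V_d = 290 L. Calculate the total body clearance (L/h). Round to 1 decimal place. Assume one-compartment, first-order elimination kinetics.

14.5 L/h

k = ln2 / t½ = 0.693147 / 13.9 = 0.04987 h⁻¹
CL = k × Vd = 0.04987 × 290 = 14.46 L/h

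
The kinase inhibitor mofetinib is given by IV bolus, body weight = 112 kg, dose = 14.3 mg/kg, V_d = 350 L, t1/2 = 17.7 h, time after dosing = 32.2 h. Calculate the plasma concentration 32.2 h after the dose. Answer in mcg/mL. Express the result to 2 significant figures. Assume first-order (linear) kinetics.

1.3 mcg/mL

Total dose = 14.3 × 112 = 1602 mg
C₀ = Dose / Vd = 1602 / 350 = 4.577 mg/L
k = ln2 / t½ = 0.693147 / 17.7 = 0.03916 h⁻¹
C = C₀ · e^(−k·t) = 4.577 × e^(−0.03916 × 32.2)
  = 4.577 × 0.2834 = 1.297 mg/L
(1.297 mg/L = 1.297 mcg/mL)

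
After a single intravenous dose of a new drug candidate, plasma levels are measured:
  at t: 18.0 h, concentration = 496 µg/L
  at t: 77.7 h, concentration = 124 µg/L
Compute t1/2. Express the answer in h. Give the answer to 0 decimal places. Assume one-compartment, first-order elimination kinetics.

k = ln(C₁/C₂) / (t₂ − t₁) = ln(496/124) / (77.7 − 18.0)
  = 1.386 / 59.70 = 0.02322 h⁻¹
t½ = ln2 / k = 0.693147 / 0.02322 = 29.85 h

30 h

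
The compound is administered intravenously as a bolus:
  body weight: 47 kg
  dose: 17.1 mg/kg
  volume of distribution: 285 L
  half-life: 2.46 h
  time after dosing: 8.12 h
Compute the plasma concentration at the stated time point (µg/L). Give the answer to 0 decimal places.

286 µg/L

Total dose = 17.1 × 47 = 803.7 mg
C₀ = Dose / Vd = 803.7 / 285 = 2.820 mg/L
k = ln2 / t½ = 0.693147 / 2.46 = 0.2818 h⁻¹
C = C₀ · e^(−k·t) = 2.820 × e^(−0.2818 × 8.12)
  = 2.820 × 0.1014 = 0.2859 mg/L
Convert: 0.2859 mg/L × 1000 = 285.9 µg/L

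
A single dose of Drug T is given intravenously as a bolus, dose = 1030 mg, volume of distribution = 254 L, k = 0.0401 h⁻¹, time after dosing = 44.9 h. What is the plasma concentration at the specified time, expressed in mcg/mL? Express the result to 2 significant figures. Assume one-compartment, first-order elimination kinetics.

C₀ = Dose / Vd = 1030 / 254 = 4.055 mg/L
C = C₀ · e^(−k·t) = 4.055 × e^(−0.04010 × 44.9)
  = 4.055 × 0.1652 = 0.6699 mg/L
(0.6699 mg/L = 0.6699 mcg/mL)

0.67 mcg/mL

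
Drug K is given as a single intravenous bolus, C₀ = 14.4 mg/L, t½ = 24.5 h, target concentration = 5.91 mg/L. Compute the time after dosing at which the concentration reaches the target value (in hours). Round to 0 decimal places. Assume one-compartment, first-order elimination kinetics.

31 h

k = ln2 / t½ = 0.693147 / 24.5 = 0.02829 h⁻¹
t = ln(C₀ / C) / k = ln(14.40 / 5.91) / 0.02829
  = ln(2.437) / 0.02829 = 0.8908 / 0.02829 = 31.49 h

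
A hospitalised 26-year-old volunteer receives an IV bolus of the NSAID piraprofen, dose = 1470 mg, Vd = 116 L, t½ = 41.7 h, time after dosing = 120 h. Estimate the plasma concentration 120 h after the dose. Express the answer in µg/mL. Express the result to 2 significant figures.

1.7 µg/mL

C₀ = Dose / Vd = 1470 / 116 = 12.67 mg/L
k = ln2 / t½ = 0.693147 / 41.7 = 0.01662 h⁻¹
C = C₀ · e^(−k·t) = 12.67 × e^(−0.01662 × 120)
  = 12.67 × 0.1361 = 1.724 mg/L
(1.724 mg/L = 1.724 µg/mL)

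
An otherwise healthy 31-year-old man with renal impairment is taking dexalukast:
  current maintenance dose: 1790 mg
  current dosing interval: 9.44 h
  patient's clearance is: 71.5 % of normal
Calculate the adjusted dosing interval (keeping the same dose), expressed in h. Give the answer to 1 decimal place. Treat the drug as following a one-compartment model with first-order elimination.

To keep the same average steady-state level, dosing rate must scale with clearance.
CL ratio = 71.5 / 100 = 0.7150
New interval (same dose) = 9.44 / 0.7150 = 13.20 h

13.2 h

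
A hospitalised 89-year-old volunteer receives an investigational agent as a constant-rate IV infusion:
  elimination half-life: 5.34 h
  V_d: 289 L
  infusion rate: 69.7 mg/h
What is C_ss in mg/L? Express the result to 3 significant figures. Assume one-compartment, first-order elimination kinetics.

1.86 mg/L

k = ln2 / t½ = 0.693147 / 5.34 = 0.1298 h⁻¹
CL = k × Vd = 0.1298 × 289 = 37.51 L/h
At steady state Css = R₀ / CL = 69.7 / 37.51 = 1.858 mg/L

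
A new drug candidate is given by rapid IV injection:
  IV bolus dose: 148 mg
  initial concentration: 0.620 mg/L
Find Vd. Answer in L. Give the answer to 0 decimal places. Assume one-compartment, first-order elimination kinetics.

239 L

Vd = Dose / C₀ = 148.0 / 0.620 = 238.7 L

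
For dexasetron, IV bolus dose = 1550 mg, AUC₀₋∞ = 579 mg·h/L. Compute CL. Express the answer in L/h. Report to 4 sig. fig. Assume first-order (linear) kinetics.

2.677 L/h

CL = Dose / AUC = 1550 / 579 = 2.677 L/h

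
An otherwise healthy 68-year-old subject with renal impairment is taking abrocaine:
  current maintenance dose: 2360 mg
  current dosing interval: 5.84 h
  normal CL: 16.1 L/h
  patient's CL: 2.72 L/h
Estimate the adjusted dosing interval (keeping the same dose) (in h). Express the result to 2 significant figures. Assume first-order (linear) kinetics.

To keep the same average steady-state level, dosing rate must scale with clearance.
CL ratio = 2.72 / 16.1 = 0.1689
New interval (same dose) = 5.84 / 0.1689 = 34.58 h

35 h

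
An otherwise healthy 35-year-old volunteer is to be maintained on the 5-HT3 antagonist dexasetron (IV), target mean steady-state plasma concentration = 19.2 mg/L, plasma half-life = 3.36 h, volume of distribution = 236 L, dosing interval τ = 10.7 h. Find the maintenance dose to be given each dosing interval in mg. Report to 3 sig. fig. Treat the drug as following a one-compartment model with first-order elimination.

k = ln2 / t½ = 0.693147 / 3.36 = 0.2063 h⁻¹
CL = k × Vd = 0.2063 × 236 = 48.69 L/h
At steady state, Dose/τ = Css × CL.
Dose = Css × CL × τ = 19.2 × 48.69 × 10.7 = 10000 mg

10000 mg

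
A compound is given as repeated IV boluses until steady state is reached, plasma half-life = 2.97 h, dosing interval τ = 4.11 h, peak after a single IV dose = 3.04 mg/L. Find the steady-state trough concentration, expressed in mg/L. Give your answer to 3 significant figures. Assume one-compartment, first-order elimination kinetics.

k = ln2 / t½ = 0.693147 / 2.97 = 0.2334 h⁻¹
e^(−kτ) = e^(−0.2334 × 4.11) = 0.3832
Accumulation ratio R = 1 / (1 − e^(−kτ)) = 1 / (1 − 0.3832) = 1.621
Steady-state trough = C₀ × R × e^(−kτ) = 3.04 × 1.621 × 0.3832 = 1.888 mg/L

1.89 mg/L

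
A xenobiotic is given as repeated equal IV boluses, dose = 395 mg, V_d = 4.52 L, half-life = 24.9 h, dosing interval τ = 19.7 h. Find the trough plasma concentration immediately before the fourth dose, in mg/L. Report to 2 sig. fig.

C₀ per dose = Dose / Vd = 395 / 4.52 = 87.39 mg/L
k = ln2 / t½ = 0.693147 / 24.9 = 0.02784 h⁻¹
Fraction remaining after one interval: r = e^(−kτ) = e^(−0.02784 × 19.7) = 0.5778
Before dose 4, 3 doses have been given (aged 1τ, 2τ, 3τ).
C_trough = C₀ × (r + r² + … + r^3) = C₀ × r(1−r^3)/(1−r)
        = 87.39 × 0.5778 × (1 − 0.1929) / (1 − 0.5778) = 96.53 mg/L

97 mg/L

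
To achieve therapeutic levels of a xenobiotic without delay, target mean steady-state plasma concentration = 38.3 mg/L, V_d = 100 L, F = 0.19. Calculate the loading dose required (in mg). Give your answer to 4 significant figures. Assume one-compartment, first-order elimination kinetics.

20160 mg

LD = Css × Vd / F = 38.3 × 100 / 0.19 = 20160 mg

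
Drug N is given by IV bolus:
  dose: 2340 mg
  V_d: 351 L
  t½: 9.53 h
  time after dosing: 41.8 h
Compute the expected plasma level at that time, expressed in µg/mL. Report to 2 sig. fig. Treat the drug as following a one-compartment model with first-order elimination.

0.32 µg/mL

C₀ = Dose / Vd = 2340 / 351 = 6.667 mg/L
k = ln2 / t½ = 0.693147 / 9.53 = 0.07273 h⁻¹
C = C₀ · e^(−k·t) = 6.667 × e^(−0.07273 × 41.8)
  = 6.667 × 0.04783 = 0.3189 mg/L
(0.3189 mg/L = 0.3189 µg/mL)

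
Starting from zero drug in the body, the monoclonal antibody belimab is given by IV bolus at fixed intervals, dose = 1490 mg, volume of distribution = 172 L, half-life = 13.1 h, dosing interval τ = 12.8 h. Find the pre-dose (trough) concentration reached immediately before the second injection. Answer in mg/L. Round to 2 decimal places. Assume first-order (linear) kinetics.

4.40 mg/L

C₀ per dose = Dose / Vd = 1490 / 172 = 8.663 mg/L
k = ln2 / t½ = 0.693147 / 13.1 = 0.05291 h⁻¹
Fraction remaining after one interval: r = e^(−kτ) = e^(−0.05291 × 12.8) = 0.5080
Before dose 2, 1 dose has been given (aged 1τ).
C_trough = C₀ × r = 8.663 × 0.5080 = 4.401 mg/L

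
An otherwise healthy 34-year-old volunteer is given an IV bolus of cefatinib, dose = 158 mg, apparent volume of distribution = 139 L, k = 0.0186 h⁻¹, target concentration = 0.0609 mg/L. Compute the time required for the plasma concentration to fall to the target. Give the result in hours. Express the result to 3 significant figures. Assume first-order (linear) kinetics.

C₀ = Dose / Vd = 158.0 / 139 = 1.137 mg/L
t = ln(C₀ / C) / k = ln(1.137 / 0.0609) / 0.01860
  = ln(18.67) / 0.01860 = 2.927 / 0.01860 = 157.4 h

157 h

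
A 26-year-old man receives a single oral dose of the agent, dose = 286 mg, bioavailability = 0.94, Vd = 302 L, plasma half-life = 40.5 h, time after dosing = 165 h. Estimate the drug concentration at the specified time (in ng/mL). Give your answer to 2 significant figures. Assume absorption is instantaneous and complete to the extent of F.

Amount reaching circulation = F × Dose = 0.94 × 286.0 = 268.8 mg
C₀ = F·Dose / Vd = 268.8 / 302 = 0.8901 mg/L
k = ln2 / t½ = 0.693147 / 40.5 = 0.01711 h⁻¹
C = C₀ · e^(−k·t) = 0.8901 × e^(−0.01711 × 165)
  = 0.8901 × 0.05942 = 0.05289 mg/L
Convert: 0.05289 mg/L × 1000 = 52.89 ng/mL

53 ng/mL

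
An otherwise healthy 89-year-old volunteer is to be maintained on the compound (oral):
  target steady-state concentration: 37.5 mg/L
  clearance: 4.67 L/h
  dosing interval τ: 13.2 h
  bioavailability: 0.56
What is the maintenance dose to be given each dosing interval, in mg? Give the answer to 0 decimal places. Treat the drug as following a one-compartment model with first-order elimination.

At steady state, F × (Dose/τ) = Css × CL.
Dose = Css × CL × τ / F = 37.5 × 4.670 × 13.2 / 0.56 = 4128 mg

4128 mg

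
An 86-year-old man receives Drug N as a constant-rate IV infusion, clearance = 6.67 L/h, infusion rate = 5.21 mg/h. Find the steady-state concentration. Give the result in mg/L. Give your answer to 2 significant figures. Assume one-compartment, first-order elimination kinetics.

0.78 mg/L

At steady state Css = R₀ / CL = 5.21 / 6.670 = 0.7811 mg/L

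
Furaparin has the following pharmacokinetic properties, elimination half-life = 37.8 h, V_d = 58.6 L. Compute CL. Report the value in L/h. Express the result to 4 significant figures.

1.075 L/h

k = ln2 / t½ = 0.693147 / 37.8 = 0.01834 h⁻¹
CL = k × Vd = 0.01834 × 58.6 = 1.075 L/h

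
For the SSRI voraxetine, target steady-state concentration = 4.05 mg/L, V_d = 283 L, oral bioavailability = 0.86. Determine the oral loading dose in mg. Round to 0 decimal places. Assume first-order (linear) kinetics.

1333 mg

LD = Css × Vd / F = 4.05 × 283 / 0.86 = 1333 mg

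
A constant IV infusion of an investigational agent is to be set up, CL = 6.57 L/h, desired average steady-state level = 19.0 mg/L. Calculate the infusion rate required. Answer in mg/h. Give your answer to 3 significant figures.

At steady state, infusion rate R₀ = Css × CL = 19.0 × 6.570 = 124.8 mg/h

125 mg/h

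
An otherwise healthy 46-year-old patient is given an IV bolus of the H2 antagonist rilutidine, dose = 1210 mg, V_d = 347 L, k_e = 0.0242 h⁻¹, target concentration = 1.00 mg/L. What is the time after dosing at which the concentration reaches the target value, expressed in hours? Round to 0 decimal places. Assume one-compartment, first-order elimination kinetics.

52 h

C₀ = Dose / Vd = 1210 / 347 = 3.487 mg/L
t = ln(C₀ / C) / k = ln(3.487 / 1.00) / 0.02420
  = ln(3.487) / 0.02420 = 1.249 / 0.02420 = 51.61 h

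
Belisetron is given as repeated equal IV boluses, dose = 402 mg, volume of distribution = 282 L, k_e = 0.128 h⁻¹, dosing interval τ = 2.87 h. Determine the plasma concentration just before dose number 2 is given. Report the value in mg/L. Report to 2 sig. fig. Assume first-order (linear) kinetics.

C₀ per dose = Dose / Vd = 402 / 282 = 1.426 mg/L
Fraction remaining after one interval: r = e^(−kτ) = e^(−0.1280 × 2.87) = 0.6926
Before dose 2, 1 dose has been given (aged 1τ).
C_trough = C₀ × r = 1.426 × 0.6926 = 0.9876 mg/L

0.99 mg/L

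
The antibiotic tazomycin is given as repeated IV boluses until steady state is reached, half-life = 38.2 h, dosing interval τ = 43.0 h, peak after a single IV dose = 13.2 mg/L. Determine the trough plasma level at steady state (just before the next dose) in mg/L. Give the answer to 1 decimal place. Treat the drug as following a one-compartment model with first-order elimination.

k = ln2 / t½ = 0.693147 / 38.2 = 0.01815 h⁻¹
e^(−kτ) = e^(−0.01815 × 43.0) = 0.4582
Accumulation ratio R = 1 / (1 − e^(−kτ)) = 1 / (1 − 0.4582) = 1.846
Steady-state trough = C₀ × R × e^(−kτ) = 13.2 × 1.846 × 0.4582 = 11.17 mg/L

11.2 mg/L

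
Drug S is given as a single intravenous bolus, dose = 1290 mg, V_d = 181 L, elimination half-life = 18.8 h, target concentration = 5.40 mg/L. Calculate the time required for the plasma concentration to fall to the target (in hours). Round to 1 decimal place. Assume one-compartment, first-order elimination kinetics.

7.5 h

C₀ = Dose / Vd = 1290 / 181 = 7.127 mg/L
k = ln2 / t½ = 0.693147 / 18.8 = 0.03687 h⁻¹
t = ln(C₀ / C) / k = ln(7.127 / 5.40) / 0.03687
  = ln(1.320) / 0.03687 = 0.2776 / 0.03687 = 7.529 h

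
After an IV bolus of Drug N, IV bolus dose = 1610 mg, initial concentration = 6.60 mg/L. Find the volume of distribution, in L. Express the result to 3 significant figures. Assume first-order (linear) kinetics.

Vd = Dose / C₀ = 1610 / 6.60 = 243.9 L

244 L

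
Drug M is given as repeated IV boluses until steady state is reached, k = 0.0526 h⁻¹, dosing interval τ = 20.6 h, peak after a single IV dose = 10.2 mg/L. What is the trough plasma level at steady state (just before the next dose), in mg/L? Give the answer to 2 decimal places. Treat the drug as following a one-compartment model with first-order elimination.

e^(−kτ) = e^(−0.05260 × 20.6) = 0.3384
Accumulation ratio R = 1 / (1 − e^(−kτ)) = 1 / (1 − 0.3384) = 1.511
Steady-state trough = C₀ × R × e^(−kτ) = 10.2 × 1.511 × 0.3384 = 5.215 mg/L

5.22 mg/L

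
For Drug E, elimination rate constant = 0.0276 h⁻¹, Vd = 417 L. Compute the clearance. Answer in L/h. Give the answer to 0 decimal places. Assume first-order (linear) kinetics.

12 L/h

CL = k × Vd = 0.0276 × 417 = 11.51 L/h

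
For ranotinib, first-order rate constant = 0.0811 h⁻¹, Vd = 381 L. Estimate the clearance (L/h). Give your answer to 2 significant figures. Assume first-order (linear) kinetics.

31 L/h

CL = k × Vd = 0.0811 × 381 = 30.90 L/h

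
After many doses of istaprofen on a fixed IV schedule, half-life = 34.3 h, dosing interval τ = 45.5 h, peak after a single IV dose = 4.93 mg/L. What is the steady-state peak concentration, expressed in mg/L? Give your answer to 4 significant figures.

8.199 mg/L

k = ln2 / t½ = 0.693147 / 34.3 = 0.02021 h⁻¹
e^(−kτ) = e^(−0.02021 × 45.5) = 0.3987
Accumulation ratio R = 1 / (1 − e^(−kτ)) = 1 / (1 − 0.3987) = 1.663
Steady-state peak = C₀ × R = 4.93 × 1.663 = 8.199 mg/L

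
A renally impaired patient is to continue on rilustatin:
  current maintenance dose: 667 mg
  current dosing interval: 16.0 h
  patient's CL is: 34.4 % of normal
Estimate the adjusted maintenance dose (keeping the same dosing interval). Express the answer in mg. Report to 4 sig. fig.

229.4 mg

To keep the same average steady-state level, dosing rate must scale with clearance.
CL ratio = 34.4 / 100 = 0.3440
New dose (same interval) = 667 × 0.3440 = 229.4 mg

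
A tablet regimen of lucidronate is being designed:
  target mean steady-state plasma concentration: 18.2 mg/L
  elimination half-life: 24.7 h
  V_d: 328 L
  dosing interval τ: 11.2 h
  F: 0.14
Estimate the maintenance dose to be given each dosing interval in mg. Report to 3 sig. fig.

k = ln2 / t½ = 0.693147 / 24.7 = 0.02806 h⁻¹
CL = k × Vd = 0.02806 × 328 = 9.204 L/h
At steady state, F × (Dose/τ) = Css × CL.
Dose = Css × CL × τ / F = 18.2 × 9.204 × 11.2 / 0.14 = 13400 mg

13400 mg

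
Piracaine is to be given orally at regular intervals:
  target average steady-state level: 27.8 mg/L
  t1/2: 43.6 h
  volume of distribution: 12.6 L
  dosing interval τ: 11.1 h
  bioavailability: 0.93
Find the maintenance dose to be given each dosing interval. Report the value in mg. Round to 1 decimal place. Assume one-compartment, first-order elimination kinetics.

k = ln2 / t½ = 0.693147 / 43.6 = 0.01590 h⁻¹
CL = k × Vd = 0.01590 × 12.6 = 0.2003 L/h
At steady state, F × (Dose/τ) = Css × CL.
Dose = Css × CL × τ / F = 27.8 × 0.2003 × 11.1 / 0.93 = 66.46 mg

66.5 mg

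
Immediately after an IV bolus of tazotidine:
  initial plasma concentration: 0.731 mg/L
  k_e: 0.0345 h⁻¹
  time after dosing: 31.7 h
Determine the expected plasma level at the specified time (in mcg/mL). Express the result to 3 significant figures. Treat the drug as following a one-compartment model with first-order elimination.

C = C₀ · e^(−k·t) = 0.7310 × e^(−0.03450 × 31.7)
  = 0.7310 × 0.3350 = 0.2449 mg/L
(0.2449 mg/L = 0.2449 mcg/mL)

0.245 mcg/mL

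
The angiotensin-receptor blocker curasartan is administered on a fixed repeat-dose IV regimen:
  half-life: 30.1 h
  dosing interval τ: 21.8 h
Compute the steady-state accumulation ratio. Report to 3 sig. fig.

k = ln2 / t½ = 0.693147 / 30.1 = 0.02303 h⁻¹
e^(−kτ) = e^(−0.02303 × 21.8) = 0.6053
Accumulation ratio R = 1 / (1 − e^(−kτ)) = 1 / (1 − 0.6053) = 2.534

2.53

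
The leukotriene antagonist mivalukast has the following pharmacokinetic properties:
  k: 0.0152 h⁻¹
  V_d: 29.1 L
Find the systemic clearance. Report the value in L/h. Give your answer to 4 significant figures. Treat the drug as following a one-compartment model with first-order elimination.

0.4423 L/h

CL = k × Vd = 0.0152 × 29.1 = 0.4423 L/h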